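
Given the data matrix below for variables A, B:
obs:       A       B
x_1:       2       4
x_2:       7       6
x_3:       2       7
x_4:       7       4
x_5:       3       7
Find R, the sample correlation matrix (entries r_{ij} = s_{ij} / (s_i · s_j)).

Step 1 — column means:
  mean(A) = (2 + 7 + 2 + 7 + 3) / 5 = 21/5 = 4.2
  mean(B) = (4 + 6 + 7 + 4 + 7) / 5 = 28/5 = 5.6

Step 2 — sample variances and covariances s[i,j] = (1/(n-1)) · Σ_k (x_{k,i} - mean_i) · (x_{k,j} - mean_j), with n-1 = 4:
  s[A,A] = ((-2.2)·(-2.2) + (2.8)·(2.8) + (-2.2)·(-2.2) + (2.8)·(2.8) + (-1.2)·(-1.2)) / 4 = 26.8/4 = 6.7
  s[A,B] = ((-2.2)·(-1.6) + (2.8)·(0.4) + (-2.2)·(1.4) + (2.8)·(-1.6) + (-1.2)·(1.4)) / 4 = -4.6/4 = -1.15
  s[B,B] = ((-1.6)·(-1.6) + (0.4)·(0.4) + (1.4)·(1.4) + (-1.6)·(-1.6) + (1.4)·(1.4)) / 4 = 9.2/4 = 2.3
  Sample standard deviations s_i = √(s[i,i]):
  s(A) = √(6.7) = 2.5884
  s(B) = √(2.3) = 1.5166

Step 3 — r_{ij} = s_{ij} / (s_i · s_j):
  r[A,A] = 1 (diagonal).
  r[A,B] = -1.15 / (2.5884 · 1.5166) = -1.15 / 3.9256 = -0.293
  r[B,B] = 1 (diagonal).

R is symmetric with unit diagonal. Assembling:

R = [[1, -0.293],
 [-0.293, 1]]


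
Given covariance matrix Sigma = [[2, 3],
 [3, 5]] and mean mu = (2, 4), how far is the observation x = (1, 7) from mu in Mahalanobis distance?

Step 1 — centre the observation: (x - mu) = (-1, 3).

Step 2 — invert Sigma. det(Sigma) = 2·5 - (3)² = 1.
  Sigma^{-1} = (1/det) · [[d, -b], [-b, a]] = [[5, -3],
 [-3, 2]].

Step 3 — form the quadratic (x - mu)^T · Sigma^{-1} · (x - mu):
  Sigma^{-1} · (x - mu) = (-14, 9).
  (x - mu)^T · [Sigma^{-1} · (x - mu)] = (-1)·(-14) + (3)·(9) = 41.

Step 4 — take square root: d = √(41) ≈ 6.4031.

d(x, mu) = √(41) ≈ 6.4031


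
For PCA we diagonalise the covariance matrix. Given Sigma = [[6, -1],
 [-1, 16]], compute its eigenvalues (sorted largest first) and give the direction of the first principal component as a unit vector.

Step 1 — characteristic polynomial of 2×2 Sigma:
  det(Sigma - λI) = λ² - trace · λ + det = 0.
  trace = 6 + 16 = 22, det = 6·16 - (-1)² = 95.
Step 2 — discriminant:
  Δ = trace² - 4·det = 484 - 380 = 104.
Step 3 — eigenvalues:
  λ = (trace ± √Δ)/2 = (22 ± 10.198)/2,
  λ_1 = 16.099,  λ_2 = 5.901.

Step 4 — unit eigenvector for λ_1: solve (Sigma - λ_1 I)v = 0. First row:
  (6 - 16.099)·v_x + (-1)·v_y = 0, i.e. (-10.099)·v_x + (-1)·v_y = 0,
  so v ∝ (b, λ_1 - a) = (-1, 10.099); multiply by -1 so the first entry is positive: u = (1, -10.099).
  ||u|| = √((1)² + (-10.099)²) = √(102.9902) ≈ 10.1484,
  v_1 = u/||u|| ≈ (0.0985, -0.9951) (||v_1|| = 1).

λ_1 = 16.099,  λ_2 = 5.901;  v_1 ≈ (0.0985, -0.9951)


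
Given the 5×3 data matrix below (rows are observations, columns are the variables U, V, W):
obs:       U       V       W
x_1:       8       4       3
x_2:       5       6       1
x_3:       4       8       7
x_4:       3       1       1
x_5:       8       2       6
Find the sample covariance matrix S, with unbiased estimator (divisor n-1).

Step 1 — column means:
  mean(U) = (8 + 5 + 4 + 3 + 8) / 5 = 28/5 = 5.6
  mean(V) = (4 + 6 + 8 + 1 + 2) / 5 = 21/5 = 4.2
  mean(W) = (3 + 1 + 7 + 1 + 6) / 5 = 18/5 = 3.6

Step 2 — sample covariance S[i,j] = (1/(n-1)) · Σ_k (x_{k,i} - mean_i) · (x_{k,j} - mean_j), with n-1 = 4.
  S[U,U] = ((2.4)·(2.4) + (-0.6)·(-0.6) + (-1.6)·(-1.6) + (-2.6)·(-2.6) + (2.4)·(2.4)) / 4 = 21.2/4 = 5.3
  S[U,V] = ((2.4)·(-0.2) + (-0.6)·(1.8) + (-1.6)·(3.8) + (-2.6)·(-3.2) + (2.4)·(-2.2)) / 4 = -4.6/4 = -1.15
  S[U,W] = ((2.4)·(-0.6) + (-0.6)·(-2.6) + (-1.6)·(3.4) + (-2.6)·(-2.6) + (2.4)·(2.4)) / 4 = 7.2/4 = 1.8
  S[V,V] = ((-0.2)·(-0.2) + (1.8)·(1.8) + (3.8)·(3.8) + (-3.2)·(-3.2) + (-2.2)·(-2.2)) / 4 = 32.8/4 = 8.2
  S[V,W] = ((-0.2)·(-0.6) + (1.8)·(-2.6) + (3.8)·(3.4) + (-3.2)·(-2.6) + (-2.2)·(2.4)) / 4 = 11.4/4 = 2.85
  S[W,W] = ((-0.6)·(-0.6) + (-2.6)·(-2.6) + (3.4)·(3.4) + (-2.6)·(-2.6) + (2.4)·(2.4)) / 4 = 31.2/4 = 7.8

S is symmetric (S[j,i] = S[i,j]). Assembling:

S = [[5.3, -1.15, 1.8],
 [-1.15, 8.2, 2.85],
 [1.8, 2.85, 7.8]]


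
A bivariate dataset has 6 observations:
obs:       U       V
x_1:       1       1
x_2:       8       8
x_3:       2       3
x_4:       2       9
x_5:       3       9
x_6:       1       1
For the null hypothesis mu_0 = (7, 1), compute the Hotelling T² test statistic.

Step 1 — sample mean vector:
  mean(U) = (1 + 8 + 2 + 2 + 3 + 1) / 6 = 17/6 = 2.8333
  mean(V) = (1 + 8 + 3 + 9 + 9 + 1) / 6 = 31/6 = 5.1667
  x̄ = (2.8333, 5.1667),  deviation x̄ - mu_0 = (2.8333, 5.1667) - (7, 1) = (-4.1667, 4.1667).

Step 2 — sample covariance matrix, S[i,j] = (1/(n-1)) · Σ_k (x_{k,i} - mean_i) · (x_{k,j} - mean_j), divisor n-1 = 5:
  S[U,U] = ((-1.8333)·(-1.8333) + (5.1667)·(5.1667) + (-0.8333)·(-0.8333) + (-0.8333)·(-0.8333) + (0.1667)·(0.1667) + (-1.8333)·(-1.8333)) / 5 = 34.8333/5 = 6.9667
  S[U,V] = ((-1.8333)·(-4.1667) + (5.1667)·(2.8333) + (-0.8333)·(-2.1667) + (-0.8333)·(3.8333) + (0.1667)·(3.8333) + (-1.8333)·(-4.1667)) / 5 = 29.1667/5 = 5.8333
  S[V,V] = ((-4.1667)·(-4.1667) + (2.8333)·(2.8333) + (-2.1667)·(-2.1667) + (3.8333)·(3.8333) + (3.8333)·(3.8333) + (-4.1667)·(-4.1667)) / 5 = 76.8333/5 = 15.3667
  S = [[6.9667, 5.8333],
 [5.8333, 15.3667]].

Step 3 — invert S. det(S) = 6.9667·15.3667 - (5.8333)² = 73.0267.
  S^{-1} = (1/det) · [[d, -b], [-b, a]] = [[0.2104, -0.0799],
 [-0.0799, 0.0954]].

Step 4 — quadratic form (x̄ - mu_0)^T · S^{-1} · (x̄ - mu_0):
  S^{-1} · (x̄ - mu_0) = (-1.2096, 0.7303),
  (x̄ - mu_0)^T · [...] = (-4.1667)·(-1.2096) + (4.1667)·(0.7303) = 8.083.

Step 5 — scale by n: T² = 6 · 8.083 = 48.4983.

T² ≈ 48.4983


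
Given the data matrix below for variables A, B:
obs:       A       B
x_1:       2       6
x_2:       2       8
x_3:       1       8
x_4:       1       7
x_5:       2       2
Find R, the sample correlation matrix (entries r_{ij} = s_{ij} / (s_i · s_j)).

Step 1 — column means:
  mean(A) = (2 + 2 + 1 + 1 + 2) / 5 = 8/5 = 1.6
  mean(B) = (6 + 8 + 8 + 7 + 2) / 5 = 31/5 = 6.2

Step 2 — sample variances and covariances s[i,j] = (1/(n-1)) · Σ_k (x_{k,i} - mean_i) · (x_{k,j} - mean_j), with n-1 = 4:
  s[A,A] = ((0.4)·(0.4) + (0.4)·(0.4) + (-0.6)·(-0.6) + (-0.6)·(-0.6) + (0.4)·(0.4)) / 4 = 1.2/4 = 0.3
  s[A,B] = ((0.4)·(-0.2) + (0.4)·(1.8) + (-0.6)·(1.8) + (-0.6)·(0.8) + (0.4)·(-4.2)) / 4 = -2.6/4 = -0.65
  s[B,B] = ((-0.2)·(-0.2) + (1.8)·(1.8) + (1.8)·(1.8) + (0.8)·(0.8) + (-4.2)·(-4.2)) / 4 = 24.8/4 = 6.2
  Sample standard deviations s_i = √(s[i,i]):
  s(A) = √(0.3) = 0.5477
  s(B) = √(6.2) = 2.49

Step 3 — r_{ij} = s_{ij} / (s_i · s_j):
  r[A,A] = 1 (diagonal).
  r[A,B] = -0.65 / (0.5477 · 2.49) = -0.65 / 1.3638 = -0.4766
  r[B,B] = 1 (diagonal).

R is symmetric with unit diagonal. Assembling:

R = [[1, -0.4766],
 [-0.4766, 1]]


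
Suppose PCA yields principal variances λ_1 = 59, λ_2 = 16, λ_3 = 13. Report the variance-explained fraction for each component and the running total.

Step 1 — total variance = trace(Sigma) = Σ λ_i = 59 + 16 + 13 = 88.

Step 2 — fraction explained by component i = λ_i / Σ λ:
  PC1: 59/88 = 0.6705
  PC2: 16/88 = 0.1818
  PC3: 13/88 = 0.1477

Step 3 — cumulative fraction after k components = (λ_1 + ... + λ_k) / Σ λ:
  k = 1: 59/88 = 0.6705
  k = 2: (59 + 16)/88 = 75/88 = 0.8523
  k = 3: (59 + 16 + 13)/88 = 88/88 = 1

Summary (fraction, with percent):

explained: PC1 0.6705 (67.05%), PC2 0.1818 (18.18%), PC3 0.1477 (14.77%);  cumulative: 0.6705, 0.8523, 1


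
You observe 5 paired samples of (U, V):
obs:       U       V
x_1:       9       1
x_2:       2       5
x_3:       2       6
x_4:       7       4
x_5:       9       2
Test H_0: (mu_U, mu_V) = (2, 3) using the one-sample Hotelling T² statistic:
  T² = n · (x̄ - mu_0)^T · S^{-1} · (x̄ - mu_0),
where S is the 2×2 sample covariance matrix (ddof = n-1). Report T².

Step 1 — sample mean vector:
  mean(U) = (9 + 2 + 2 + 7 + 9) / 5 = 29/5 = 5.8
  mean(V) = (1 + 5 + 6 + 4 + 2) / 5 = 18/5 = 3.6
  x̄ = (5.8, 3.6),  deviation x̄ - mu_0 = (5.8, 3.6) - (2, 3) = (3.8, 0.6).

Step 2 — sample covariance matrix, S[i,j] = (1/(n-1)) · Σ_k (x_{k,i} - mean_i) · (x_{k,j} - mean_j), divisor n-1 = 4:
  S[U,U] = ((3.2)·(3.2) + (-3.8)·(-3.8) + (-3.8)·(-3.8) + (1.2)·(1.2) + (3.2)·(3.2)) / 4 = 50.8/4 = 12.7
  S[U,V] = ((3.2)·(-2.6) + (-3.8)·(1.4) + (-3.8)·(2.4) + (1.2)·(0.4) + (3.2)·(-1.6)) / 4 = -27.4/4 = -6.85
  S[V,V] = ((-2.6)·(-2.6) + (1.4)·(1.4) + (2.4)·(2.4) + (0.4)·(0.4) + (-1.6)·(-1.6)) / 4 = 17.2/4 = 4.3
  S = [[12.7, -6.85],
 [-6.85, 4.3]].

Step 3 — invert S. det(S) = 12.7·4.3 - (-6.85)² = 7.6875.
  S^{-1} = (1/det) · [[d, -b], [-b, a]] = [[0.5593, 0.8911],
 [0.8911, 1.652]].

Step 4 — quadratic form (x̄ - mu_0)^T · S^{-1} · (x̄ - mu_0):
  S^{-1} · (x̄ - mu_0) = (2.6602, 4.3772),
  (x̄ - mu_0)^T · [...] = (3.8)·(2.6602) + (0.6)·(4.3772) = 12.735.

Step 5 — scale by n: T² = 5 · 12.735 = 63.6748.

T² ≈ 63.6748


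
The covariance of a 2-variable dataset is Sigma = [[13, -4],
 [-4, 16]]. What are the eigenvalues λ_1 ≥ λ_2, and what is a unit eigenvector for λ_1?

Step 1 — characteristic polynomial of 2×2 Sigma:
  det(Sigma - λI) = λ² - trace · λ + det = 0.
  trace = 13 + 16 = 29, det = 13·16 - (-4)² = 192.
Step 2 — discriminant:
  Δ = trace² - 4·det = 841 - 768 = 73.
Step 3 — eigenvalues:
  λ = (trace ± √Δ)/2 = (29 ± 8.544)/2,
  λ_1 = 18.772,  λ_2 = 10.228.

Step 4 — unit eigenvector for λ_1: solve (Sigma - λ_1 I)v = 0. First row:
  (13 - 18.772)·v_x + (-4)·v_y = 0, i.e. (-5.772)·v_x + (-4)·v_y = 0,
  so v ∝ (b, λ_1 - a) = (-4, 5.772); multiply by -1 so the first entry is positive: u = (4, -5.772).
  ||u|| = √((4)² + (-5.772)²) = √(49.316) ≈ 7.0225,
  v_1 = u/||u|| ≈ (0.5696, -0.8219) (||v_1|| = 1).

λ_1 = 18.772,  λ_2 = 10.228;  v_1 ≈ (0.5696, -0.8219)


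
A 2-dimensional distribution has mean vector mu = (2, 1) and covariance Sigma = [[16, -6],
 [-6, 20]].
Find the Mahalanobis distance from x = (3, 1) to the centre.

Step 1 — centre the observation: (x - mu) = (1, 0).

Step 2 — invert Sigma. det(Sigma) = 16·20 - (-6)² = 284.
  Sigma^{-1} = (1/det) · [[d, -b], [-b, a]] = [[0.0704, 0.0211],
 [0.0211, 0.0563]].

Step 3 — form the quadratic (x - mu)^T · Sigma^{-1} · (x - mu):
  Sigma^{-1} · (x - mu) = (0.0704, 0.0211).
  (x - mu)^T · [Sigma^{-1} · (x - mu)] = (1)·(0.0704) + (0)·(0.0211) = 0.0704.

Step 4 — take square root: d = √(0.0704) ≈ 0.2654.

d(x, mu) = √(0.0704) ≈ 0.2654


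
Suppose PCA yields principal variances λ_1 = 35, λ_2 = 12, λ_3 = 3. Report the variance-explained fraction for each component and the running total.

Step 1 — total variance = trace(Sigma) = Σ λ_i = 35 + 12 + 3 = 50.

Step 2 — fraction explained by component i = λ_i / Σ λ:
  PC1: 35/50 = 0.7
  PC2: 12/50 = 0.24
  PC3: 3/50 = 0.06

Step 3 — cumulative fraction after k components = (λ_1 + ... + λ_k) / Σ λ:
  k = 1: 35/50 = 0.7
  k = 2: (35 + 12)/50 = 47/50 = 0.94
  k = 3: (35 + 12 + 3)/50 = 50/50 = 1

Summary (fraction, with percent):

explained: PC1 0.7 (70%), PC2 0.24 (24%), PC3 0.06 (6%);  cumulative: 0.7, 0.94, 1


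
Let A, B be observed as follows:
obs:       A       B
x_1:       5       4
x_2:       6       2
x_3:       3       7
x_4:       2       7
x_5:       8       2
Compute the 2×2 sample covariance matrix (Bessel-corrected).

Step 1 — column means:
  mean(A) = (5 + 6 + 3 + 2 + 8) / 5 = 24/5 = 4.8
  mean(B) = (4 + 2 + 7 + 7 + 2) / 5 = 22/5 = 4.4

Step 2 — sample covariance S[i,j] = (1/(n-1)) · Σ_k (x_{k,i} - mean_i) · (x_{k,j} - mean_j), with n-1 = 4.
  S[A,A] = ((0.2)·(0.2) + (1.2)·(1.2) + (-1.8)·(-1.8) + (-2.8)·(-2.8) + (3.2)·(3.2)) / 4 = 22.8/4 = 5.7
  S[A,B] = ((0.2)·(-0.4) + (1.2)·(-2.4) + (-1.8)·(2.6) + (-2.8)·(2.6) + (3.2)·(-2.4)) / 4 = -22.6/4 = -5.65
  S[B,B] = ((-0.4)·(-0.4) + (-2.4)·(-2.4) + (2.6)·(2.6) + (2.6)·(2.6) + (-2.4)·(-2.4)) / 4 = 25.2/4 = 6.3

S is symmetric (S[j,i] = S[i,j]). Assembling:

S = [[5.7, -5.65],
 [-5.65, 6.3]]


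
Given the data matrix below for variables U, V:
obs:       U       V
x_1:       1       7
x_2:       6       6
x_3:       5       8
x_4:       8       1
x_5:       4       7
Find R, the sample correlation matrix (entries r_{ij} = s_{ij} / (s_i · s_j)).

Step 1 — column means:
  mean(U) = (1 + 6 + 5 + 8 + 4) / 5 = 24/5 = 4.8
  mean(V) = (7 + 6 + 8 + 1 + 7) / 5 = 29/5 = 5.8

Step 2 — sample variances and covariances s[i,j] = (1/(n-1)) · Σ_k (x_{k,i} - mean_i) · (x_{k,j} - mean_j), with n-1 = 4:
  s[U,U] = ((-3.8)·(-3.8) + (1.2)·(1.2) + (0.2)·(0.2) + (3.2)·(3.2) + (-0.8)·(-0.8)) / 4 = 26.8/4 = 6.7
  s[U,V] = ((-3.8)·(1.2) + (1.2)·(0.2) + (0.2)·(2.2) + (3.2)·(-4.8) + (-0.8)·(1.2)) / 4 = -20.2/4 = -5.05
  s[V,V] = ((1.2)·(1.2) + (0.2)·(0.2) + (2.2)·(2.2) + (-4.8)·(-4.8) + (1.2)·(1.2)) / 4 = 30.8/4 = 7.7
  Sample standard deviations s_i = √(s[i,i]):
  s(U) = √(6.7) = 2.5884
  s(V) = √(7.7) = 2.7749

Step 3 — r_{ij} = s_{ij} / (s_i · s_j):
  r[U,U] = 1 (diagonal).
  r[U,V] = -5.05 / (2.5884 · 2.7749) = -5.05 / 7.1826 = -0.7031
  r[V,V] = 1 (diagonal).

R is symmetric with unit diagonal. Assembling:

R = [[1, -0.7031],
 [-0.7031, 1]]


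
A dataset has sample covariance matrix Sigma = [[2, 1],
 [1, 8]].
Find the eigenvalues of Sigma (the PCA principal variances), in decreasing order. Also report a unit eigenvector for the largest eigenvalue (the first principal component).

Step 1 — characteristic polynomial of 2×2 Sigma:
  det(Sigma - λI) = λ² - trace · λ + det = 0.
  trace = 2 + 8 = 10, det = 2·8 - (1)² = 15.
Step 2 — discriminant:
  Δ = trace² - 4·det = 100 - 60 = 40.
Step 3 — eigenvalues:
  λ = (trace ± √Δ)/2 = (10 ± 6.3246)/2,
  λ_1 = 8.1623,  λ_2 = 1.8377.

Step 4 — unit eigenvector for λ_1: solve (Sigma - λ_1 I)v = 0. First row:
  (2 - 8.1623)·v_x + (1)·v_y = 0, i.e. (-6.1623)·v_x + (1)·v_y = 0,
  so v ∝ (b, λ_1 - a) = (1, 6.1623) = u.
  ||u|| = √((1)² + (6.1623)²) = √(38.9737) ≈ 6.2429,
  v_1 = u/||u|| ≈ (0.1602, 0.9871) (||v_1|| = 1).

λ_1 = 8.1623,  λ_2 = 1.8377;  v_1 ≈ (0.1602, 0.9871)


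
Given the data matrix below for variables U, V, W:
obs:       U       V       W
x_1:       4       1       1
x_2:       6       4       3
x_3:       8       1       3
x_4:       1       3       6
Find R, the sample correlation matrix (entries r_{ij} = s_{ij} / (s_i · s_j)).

Step 1 — column means:
  mean(U) = (4 + 6 + 8 + 1) / 4 = 19/4 = 4.75
  mean(V) = (1 + 4 + 1 + 3) / 4 = 9/4 = 2.25
  mean(W) = (1 + 3 + 3 + 6) / 4 = 13/4 = 3.25

Step 2 — sample variances and covariances s[i,j] = (1/(n-1)) · Σ_k (x_{k,i} - mean_i) · (x_{k,j} - mean_j), with n-1 = 3:
  s[U,U] = ((-0.75)·(-0.75) + (1.25)·(1.25) + (3.25)·(3.25) + (-3.75)·(-3.75)) / 3 = 26.75/3 = 8.9167
  s[U,V] = ((-0.75)·(-1.25) + (1.25)·(1.75) + (3.25)·(-1.25) + (-3.75)·(0.75)) / 3 = -3.75/3 = -1.25
  s[U,W] = ((-0.75)·(-2.25) + (1.25)·(-0.25) + (3.25)·(-0.25) + (-3.75)·(2.75)) / 3 = -9.75/3 = -3.25
  s[V,V] = ((-1.25)·(-1.25) + (1.75)·(1.75) + (-1.25)·(-1.25) + (0.75)·(0.75)) / 3 = 6.75/3 = 2.25
  s[V,W] = ((-1.25)·(-2.25) + (1.75)·(-0.25) + (-1.25)·(-0.25) + (0.75)·(2.75)) / 3 = 4.75/3 = 1.5833
  s[W,W] = ((-2.25)·(-2.25) + (-0.25)·(-0.25) + (-0.25)·(-0.25) + (2.75)·(2.75)) / 3 = 12.75/3 = 4.25
  Sample standard deviations s_i = √(s[i,i]):
  s(U) = √(8.9167) = 2.9861
  s(V) = √(2.25) = 1.5
  s(W) = √(4.25) = 2.0616

Step 3 — r_{ij} = s_{ij} / (s_i · s_j):
  r[U,U] = 1 (diagonal).
  r[U,V] = -1.25 / (2.9861 · 1.5) = -1.25 / 4.4791 = -0.2791
  r[U,W] = -3.25 / (2.9861 · 2.0616) = -3.25 / 6.156 = -0.5279
  r[V,V] = 1 (diagonal).
  r[V,W] = 1.5833 / (1.5 · 2.0616) = 1.5833 / 3.0923 = 0.512
  r[W,W] = 1 (diagonal).

R is symmetric with unit diagonal. Assembling:

R = [[1, -0.2791, -0.5279],
 [-0.2791, 1, 0.512],
 [-0.5279, 0.512, 1]]


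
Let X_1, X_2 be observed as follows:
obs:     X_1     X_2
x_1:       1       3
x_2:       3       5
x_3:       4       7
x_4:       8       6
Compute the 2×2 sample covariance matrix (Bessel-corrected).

Step 1 — column means:
  mean(X_1) = (1 + 3 + 4 + 8) / 4 = 16/4 = 4
  mean(X_2) = (3 + 5 + 7 + 6) / 4 = 21/4 = 5.25

Step 2 — sample covariance S[i,j] = (1/(n-1)) · Σ_k (x_{k,i} - mean_i) · (x_{k,j} - mean_j), with n-1 = 3.
  S[X_1,X_1] = ((-3)·(-3) + (-1)·(-1) + (0)·(0) + (4)·(4)) / 3 = 26/3 = 8.6667
  S[X_1,X_2] = ((-3)·(-2.25) + (-1)·(-0.25) + (0)·(1.75) + (4)·(0.75)) / 3 = 10/3 = 3.3333
  S[X_2,X_2] = ((-2.25)·(-2.25) + (-0.25)·(-0.25) + (1.75)·(1.75) + (0.75)·(0.75)) / 3 = 8.75/3 = 2.9167

S is symmetric (S[j,i] = S[i,j]). Assembling:

S = [[8.6667, 3.3333],
 [3.3333, 2.9167]]


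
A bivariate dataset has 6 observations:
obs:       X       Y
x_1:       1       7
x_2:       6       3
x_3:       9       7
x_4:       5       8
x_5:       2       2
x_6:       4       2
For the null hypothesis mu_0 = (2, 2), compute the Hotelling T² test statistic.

Step 1 — sample mean vector:
  mean(X) = (1 + 6 + 9 + 5 + 2 + 4) / 6 = 27/6 = 4.5
  mean(Y) = (7 + 3 + 7 + 8 + 2 + 2) / 6 = 29/6 = 4.8333
  x̄ = (4.5, 4.8333),  deviation x̄ - mu_0 = (4.5, 4.8333) - (2, 2) = (2.5, 2.8333).

Step 2 — sample covariance matrix, S[i,j] = (1/(n-1)) · Σ_k (x_{k,i} - mean_i) · (x_{k,j} - mean_j), divisor n-1 = 5:
  S[X,X] = ((-3.5)·(-3.5) + (1.5)·(1.5) + (4.5)·(4.5) + (0.5)·(0.5) + (-2.5)·(-2.5) + (-0.5)·(-0.5)) / 5 = 41.5/5 = 8.3
  S[X,Y] = ((-3.5)·(2.1667) + (1.5)·(-1.8333) + (4.5)·(2.1667) + (0.5)·(3.1667) + (-2.5)·(-2.8333) + (-0.5)·(-2.8333)) / 5 = 9.5/5 = 1.9
  S[Y,Y] = ((2.1667)·(2.1667) + (-1.8333)·(-1.8333) + (2.1667)·(2.1667) + (3.1667)·(3.1667) + (-2.8333)·(-2.8333) + (-2.8333)·(-2.8333)) / 5 = 38.8333/5 = 7.7667
  S = [[8.3, 1.9],
 [1.9, 7.7667]].

Step 3 — invert S. det(S) = 8.3·7.7667 - (1.9)² = 60.8533.
  S^{-1} = (1/det) · [[d, -b], [-b, a]] = [[0.1276, -0.0312],
 [-0.0312, 0.1364]].

Step 4 — quadratic form (x̄ - mu_0)^T · S^{-1} · (x̄ - mu_0):
  S^{-1} · (x̄ - mu_0) = (0.2306, 0.3084),
  (x̄ - mu_0)^T · [...] = (2.5)·(0.2306) + (2.8333)·(0.3084) = 1.4503.

Step 5 — scale by n: T² = 6 · 1.4503 = 8.7018.

T² ≈ 8.7018


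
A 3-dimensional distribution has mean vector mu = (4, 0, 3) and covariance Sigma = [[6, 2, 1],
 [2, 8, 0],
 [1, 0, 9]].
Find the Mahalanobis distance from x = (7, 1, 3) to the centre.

Step 1 — centre the observation: (x - mu) = (3, 1, 0).

Step 2 — invert Sigma (cofactor / det for 3×3, or solve directly):
  Sigma^{-1} = [[0.1856, -0.0464, -0.0206],
 [-0.0464, 0.1366, 0.0052],
 [-0.0206, 0.0052, 0.1134]].

Step 3 — form the quadratic (x - mu)^T · Sigma^{-1} · (x - mu):
  Sigma^{-1} · (x - mu) = (0.5103, -0.0026, -0.0567).
  (x - mu)^T · [Sigma^{-1} · (x - mu)] = (3)·(0.5103) + (1)·(-0.0026) + (0)·(-0.0567) = 1.5284.

Step 4 — take square root: d = √(1.5284) ≈ 1.2363.

d(x, mu) = √(1.5284) ≈ 1.2363


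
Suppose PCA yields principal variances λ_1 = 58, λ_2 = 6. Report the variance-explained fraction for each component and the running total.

Step 1 — total variance = trace(Sigma) = Σ λ_i = 58 + 6 = 64.

Step 2 — fraction explained by component i = λ_i / Σ λ:
  PC1: 58/64 = 0.9062
  PC2: 6/64 = 0.0938

Step 3 — cumulative fraction after k components = (λ_1 + ... + λ_k) / Σ λ:
  k = 1: 58/64 = 0.9062
  k = 2: (58 + 6)/64 = 64/64 = 1

Summary (fraction, with percent):

explained: PC1 0.9062 (90.62%), PC2 0.0938 (9.38%);  cumulative: 0.9062, 1


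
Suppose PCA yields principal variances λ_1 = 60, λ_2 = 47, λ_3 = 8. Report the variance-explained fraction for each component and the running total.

Step 1 — total variance = trace(Sigma) = Σ λ_i = 60 + 47 + 8 = 115.

Step 2 — fraction explained by component i = λ_i / Σ λ:
  PC1: 60/115 = 0.5217
  PC2: 47/115 = 0.4087
  PC3: 8/115 = 0.0696

Step 3 — cumulative fraction after k components = (λ_1 + ... + λ_k) / Σ λ:
  k = 1: 60/115 = 0.5217
  k = 2: (60 + 47)/115 = 107/115 = 0.9304
  k = 3: (60 + 47 + 8)/115 = 115/115 = 1

Summary (fraction, with percent):

explained: PC1 0.5217 (52.17%), PC2 0.4087 (40.87%), PC3 0.0696 (6.96%);  cumulative: 0.5217, 0.9304, 1


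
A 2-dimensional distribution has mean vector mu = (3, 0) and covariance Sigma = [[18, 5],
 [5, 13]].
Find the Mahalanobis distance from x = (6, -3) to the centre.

Step 1 — centre the observation: (x - mu) = (3, -3).

Step 2 — invert Sigma. det(Sigma) = 18·13 - (5)² = 209.
  Sigma^{-1} = (1/det) · [[d, -b], [-b, a]] = [[0.0622, -0.0239],
 [-0.0239, 0.0861]].

Step 3 — form the quadratic (x - mu)^T · Sigma^{-1} · (x - mu):
  Sigma^{-1} · (x - mu) = (0.2584, -0.3301).
  (x - mu)^T · [Sigma^{-1} · (x - mu)] = (3)·(0.2584) + (-3)·(-0.3301) = 1.7656.

Step 4 — take square root: d = √(1.7656) ≈ 1.3287.

d(x, mu) = √(1.7656) ≈ 1.3287


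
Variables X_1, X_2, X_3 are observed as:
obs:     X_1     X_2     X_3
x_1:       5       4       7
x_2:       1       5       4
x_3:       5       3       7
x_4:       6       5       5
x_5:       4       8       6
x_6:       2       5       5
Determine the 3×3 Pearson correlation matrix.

Step 1 — column means:
  mean(X_1) = (5 + 1 + 5 + 6 + 4 + 2) / 6 = 23/6 = 3.8333
  mean(X_2) = (4 + 5 + 3 + 5 + 8 + 5) / 6 = 30/6 = 5
  mean(X_3) = (7 + 4 + 7 + 5 + 6 + 5) / 6 = 34/6 = 5.6667

Step 2 — sample variances and covariances s[i,j] = (1/(n-1)) · Σ_k (x_{k,i} - mean_i) · (x_{k,j} - mean_j), with n-1 = 5:
  s[X_1,X_1] = ((1.1667)·(1.1667) + (-2.8333)·(-2.8333) + (1.1667)·(1.1667) + (2.1667)·(2.1667) + (0.1667)·(0.1667) + (-1.8333)·(-1.8333)) / 5 = 18.8333/5 = 3.7667
  s[X_1,X_2] = ((1.1667)·(-1) + (-2.8333)·(0) + (1.1667)·(-2) + (2.1667)·(0) + (0.1667)·(3) + (-1.8333)·(0)) / 5 = -3/5 = -0.6
  s[X_1,X_3] = ((1.1667)·(1.3333) + (-2.8333)·(-1.6667) + (1.1667)·(1.3333) + (2.1667)·(-0.6667) + (0.1667)·(0.3333) + (-1.8333)·(-0.6667)) / 5 = 7.6667/5 = 1.5333
  s[X_2,X_2] = ((-1)·(-1) + (0)·(0) + (-2)·(-2) + (0)·(0) + (3)·(3) + (0)·(0)) / 5 = 14/5 = 2.8
  s[X_2,X_3] = ((-1)·(1.3333) + (0)·(-1.6667) + (-2)·(1.3333) + (0)·(-0.6667) + (3)·(0.3333) + (0)·(-0.6667)) / 5 = -3/5 = -0.6
  s[X_3,X_3] = ((1.3333)·(1.3333) + (-1.6667)·(-1.6667) + (1.3333)·(1.3333) + (-0.6667)·(-0.6667) + (0.3333)·(0.3333) + (-0.6667)·(-0.6667)) / 5 = 7.3333/5 = 1.4667
  Sample standard deviations s_i = √(s[i,i]):
  s(X_1) = √(3.7667) = 1.9408
  s(X_2) = √(2.8) = 1.6733
  s(X_3) = √(1.4667) = 1.2111

Step 3 — r_{ij} = s_{ij} / (s_i · s_j):
  r[X_1,X_1] = 1 (diagonal).
  r[X_1,X_2] = -0.6 / (1.9408 · 1.6733) = -0.6 / 3.2476 = -0.1848
  r[X_1,X_3] = 1.5333 / (1.9408 · 1.2111) = 1.5333 / 2.3504 = 0.6524
  r[X_2,X_2] = 1 (diagonal).
  r[X_2,X_3] = -0.6 / (1.6733 · 1.2111) = -0.6 / 2.0265 = -0.2961
  r[X_3,X_3] = 1 (diagonal).

R is symmetric with unit diagonal. Assembling:

R = [[1, -0.1848, 0.6524],
 [-0.1848, 1, -0.2961],
 [0.6524, -0.2961, 1]]


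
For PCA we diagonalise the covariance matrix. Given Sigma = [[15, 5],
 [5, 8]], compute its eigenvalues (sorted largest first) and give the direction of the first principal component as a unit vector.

Step 1 — characteristic polynomial of 2×2 Sigma:
  det(Sigma - λI) = λ² - trace · λ + det = 0.
  trace = 15 + 8 = 23, det = 15·8 - (5)² = 95.
Step 2 — discriminant:
  Δ = trace² - 4·det = 529 - 380 = 149.
Step 3 — eigenvalues:
  λ = (trace ± √Δ)/2 = (23 ± 12.2066)/2,
  λ_1 = 17.6033,  λ_2 = 5.3967.

Step 4 — unit eigenvector for λ_1: solve (Sigma - λ_1 I)v = 0. First row:
  (15 - 17.6033)·v_x + (5)·v_y = 0, i.e. (-2.6033)·v_x + (5)·v_y = 0,
  so v ∝ (b, λ_1 - a) = (5, 2.6033) = u.
  ||u|| = √((5)² + (2.6033)²) = √(31.7771) ≈ 5.6371,
  v_1 = u/||u|| ≈ (0.887, 0.4618) (||v_1|| = 1).

λ_1 = 17.6033,  λ_2 = 5.3967;  v_1 ≈ (0.887, 0.4618)


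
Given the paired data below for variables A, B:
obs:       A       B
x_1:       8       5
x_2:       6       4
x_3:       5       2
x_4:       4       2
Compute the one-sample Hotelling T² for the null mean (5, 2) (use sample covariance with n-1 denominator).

Step 1 — sample mean vector:
  mean(A) = (8 + 6 + 5 + 4) / 4 = 23/4 = 5.75
  mean(B) = (5 + 4 + 2 + 2) / 4 = 13/4 = 3.25
  x̄ = (5.75, 3.25),  deviation x̄ - mu_0 = (5.75, 3.25) - (5, 2) = (0.75, 1.25).

Step 2 — sample covariance matrix, S[i,j] = (1/(n-1)) · Σ_k (x_{k,i} - mean_i) · (x_{k,j} - mean_j), divisor n-1 = 3:
  S[A,A] = ((2.25)·(2.25) + (0.25)·(0.25) + (-0.75)·(-0.75) + (-1.75)·(-1.75)) / 3 = 8.75/3 = 2.9167
  S[A,B] = ((2.25)·(1.75) + (0.25)·(0.75) + (-0.75)·(-1.25) + (-1.75)·(-1.25)) / 3 = 7.25/3 = 2.4167
  S[B,B] = ((1.75)·(1.75) + (0.75)·(0.75) + (-1.25)·(-1.25) + (-1.25)·(-1.25)) / 3 = 6.75/3 = 2.25
  S = [[2.9167, 2.4167],
 [2.4167, 2.25]].

Step 3 — invert S. det(S) = 2.9167·2.25 - (2.4167)² = 0.7222.
  S^{-1} = (1/det) · [[d, -b], [-b, a]] = [[3.1154, -3.3462],
 [-3.3462, 4.0385]].

Step 4 — quadratic form (x̄ - mu_0)^T · S^{-1} · (x̄ - mu_0):
  S^{-1} · (x̄ - mu_0) = (-1.8462, 2.5385),
  (x̄ - mu_0)^T · [...] = (0.75)·(-1.8462) + (1.25)·(2.5385) = 1.7885.

Step 5 — scale by n: T² = 4 · 1.7885 = 7.1538.

T² ≈ 7.1538


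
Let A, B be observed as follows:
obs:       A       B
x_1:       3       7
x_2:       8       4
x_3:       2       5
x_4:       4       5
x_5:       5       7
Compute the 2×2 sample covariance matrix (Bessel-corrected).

Step 1 — column means:
  mean(A) = (3 + 8 + 2 + 4 + 5) / 5 = 22/5 = 4.4
  mean(B) = (7 + 4 + 5 + 5 + 7) / 5 = 28/5 = 5.6

Step 2 — sample covariance S[i,j] = (1/(n-1)) · Σ_k (x_{k,i} - mean_i) · (x_{k,j} - mean_j), with n-1 = 4.
  S[A,A] = ((-1.4)·(-1.4) + (3.6)·(3.6) + (-2.4)·(-2.4) + (-0.4)·(-0.4) + (0.6)·(0.6)) / 4 = 21.2/4 = 5.3
  S[A,B] = ((-1.4)·(1.4) + (3.6)·(-1.6) + (-2.4)·(-0.6) + (-0.4)·(-0.6) + (0.6)·(1.4)) / 4 = -5.2/4 = -1.3
  S[B,B] = ((1.4)·(1.4) + (-1.6)·(-1.6) + (-0.6)·(-0.6) + (-0.6)·(-0.6) + (1.4)·(1.4)) / 4 = 7.2/4 = 1.8

S is symmetric (S[j,i] = S[i,j]). Assembling:

S = [[5.3, -1.3],
 [-1.3, 1.8]]


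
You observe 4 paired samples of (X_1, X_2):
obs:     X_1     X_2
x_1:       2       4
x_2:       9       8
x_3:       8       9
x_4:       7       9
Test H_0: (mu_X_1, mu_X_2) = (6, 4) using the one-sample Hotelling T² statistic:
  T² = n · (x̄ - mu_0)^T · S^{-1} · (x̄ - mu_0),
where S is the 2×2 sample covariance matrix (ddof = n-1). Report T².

Step 1 — sample mean vector:
  mean(X_1) = (2 + 9 + 8 + 7) / 4 = 26/4 = 6.5
  mean(X_2) = (4 + 8 + 9 + 9) / 4 = 30/4 = 7.5
  x̄ = (6.5, 7.5),  deviation x̄ - mu_0 = (6.5, 7.5) - (6, 4) = (0.5, 3.5).

Step 2 — sample covariance matrix, S[i,j] = (1/(n-1)) · Σ_k (x_{k,i} - mean_i) · (x_{k,j} - mean_j), divisor n-1 = 3:
  S[X_1,X_1] = ((-4.5)·(-4.5) + (2.5)·(2.5) + (1.5)·(1.5) + (0.5)·(0.5)) / 3 = 29/3 = 9.6667
  S[X_1,X_2] = ((-4.5)·(-3.5) + (2.5)·(0.5) + (1.5)·(1.5) + (0.5)·(1.5)) / 3 = 20/3 = 6.6667
  S[X_2,X_2] = ((-3.5)·(-3.5) + (0.5)·(0.5) + (1.5)·(1.5) + (1.5)·(1.5)) / 3 = 17/3 = 5.6667
  S = [[9.6667, 6.6667],
 [6.6667, 5.6667]].

Step 3 — invert S. det(S) = 9.6667·5.6667 - (6.6667)² = 10.3333.
  S^{-1} = (1/det) · [[d, -b], [-b, a]] = [[0.5484, -0.6452],
 [-0.6452, 0.9355]].

Step 4 — quadratic form (x̄ - mu_0)^T · S^{-1} · (x̄ - mu_0):
  S^{-1} · (x̄ - mu_0) = (-1.9839, 2.9516),
  (x̄ - mu_0)^T · [...] = (0.5)·(-1.9839) + (3.5)·(2.9516) = 9.3387.

Step 5 — scale by n: T² = 4 · 9.3387 = 37.3548.

T² ≈ 37.3548


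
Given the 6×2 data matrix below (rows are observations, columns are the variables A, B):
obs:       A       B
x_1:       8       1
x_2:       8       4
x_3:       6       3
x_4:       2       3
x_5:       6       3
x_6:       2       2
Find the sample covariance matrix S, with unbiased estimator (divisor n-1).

Step 1 — column means:
  mean(A) = (8 + 8 + 6 + 2 + 6 + 2) / 6 = 32/6 = 5.3333
  mean(B) = (1 + 4 + 3 + 3 + 3 + 2) / 6 = 16/6 = 2.6667

Step 2 — sample covariance S[i,j] = (1/(n-1)) · Σ_k (x_{k,i} - mean_i) · (x_{k,j} - mean_j), with n-1 = 5.
  S[A,A] = ((2.6667)·(2.6667) + (2.6667)·(2.6667) + (0.6667)·(0.6667) + (-3.3333)·(-3.3333) + (0.6667)·(0.6667) + (-3.3333)·(-3.3333)) / 5 = 37.3333/5 = 7.4667
  S[A,B] = ((2.6667)·(-1.6667) + (2.6667)·(1.3333) + (0.6667)·(0.3333) + (-3.3333)·(0.3333) + (0.6667)·(0.3333) + (-3.3333)·(-0.6667)) / 5 = 0.6667/5 = 0.1333
  S[B,B] = ((-1.6667)·(-1.6667) + (1.3333)·(1.3333) + (0.3333)·(0.3333) + (0.3333)·(0.3333) + (0.3333)·(0.3333) + (-0.6667)·(-0.6667)) / 5 = 5.3333/5 = 1.0667

S is symmetric (S[j,i] = S[i,j]). Assembling:

S = [[7.4667, 0.1333],
 [0.1333, 1.0667]]


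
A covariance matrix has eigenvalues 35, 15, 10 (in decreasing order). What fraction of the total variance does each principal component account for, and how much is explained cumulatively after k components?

Step 1 — total variance = trace(Sigma) = Σ λ_i = 35 + 15 + 10 = 60.

Step 2 — fraction explained by component i = λ_i / Σ λ:
  PC1: 35/60 = 0.5833
  PC2: 15/60 = 0.25
  PC3: 10/60 = 0.1667

Step 3 — cumulative fraction after k components = (λ_1 + ... + λ_k) / Σ λ:
  k = 1: 35/60 = 0.5833
  k = 2: (35 + 15)/60 = 50/60 = 0.8333
  k = 3: (35 + 15 + 10)/60 = 60/60 = 1

Summary (fraction, with percent):

explained: PC1 0.5833 (58.33%), PC2 0.25 (25%), PC3 0.1667 (16.67%);  cumulative: 0.5833, 0.8333, 1


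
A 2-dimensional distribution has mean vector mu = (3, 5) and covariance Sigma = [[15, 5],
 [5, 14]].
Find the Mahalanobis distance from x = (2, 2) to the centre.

Step 1 — centre the observation: (x - mu) = (-1, -3).

Step 2 — invert Sigma. det(Sigma) = 15·14 - (5)² = 185.
  Sigma^{-1} = (1/det) · [[d, -b], [-b, a]] = [[0.0757, -0.027],
 [-0.027, 0.0811]].

Step 3 — form the quadratic (x - mu)^T · Sigma^{-1} · (x - mu):
  Sigma^{-1} · (x - mu) = (0.0054, -0.2162).
  (x - mu)^T · [Sigma^{-1} · (x - mu)] = (-1)·(0.0054) + (-3)·(-0.2162) = 0.6432.

Step 4 — take square root: d = √(0.6432) ≈ 0.802.

d(x, mu) = √(0.6432) ≈ 0.802


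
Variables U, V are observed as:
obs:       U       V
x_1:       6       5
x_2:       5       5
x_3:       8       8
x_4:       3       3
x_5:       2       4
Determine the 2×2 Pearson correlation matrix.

Step 1 — column means:
  mean(U) = (6 + 5 + 8 + 3 + 2) / 5 = 24/5 = 4.8
  mean(V) = (5 + 5 + 8 + 3 + 4) / 5 = 25/5 = 5

Step 2 — sample variances and covariances s[i,j] = (1/(n-1)) · Σ_k (x_{k,i} - mean_i) · (x_{k,j} - mean_j), with n-1 = 4:
  s[U,U] = ((1.2)·(1.2) + (0.2)·(0.2) + (3.2)·(3.2) + (-1.8)·(-1.8) + (-2.8)·(-2.8)) / 4 = 22.8/4 = 5.7
  s[U,V] = ((1.2)·(0) + (0.2)·(0) + (3.2)·(3) + (-1.8)·(-2) + (-2.8)·(-1)) / 4 = 16/4 = 4
  s[V,V] = ((0)·(0) + (0)·(0) + (3)·(3) + (-2)·(-2) + (-1)·(-1)) / 4 = 14/4 = 3.5
  Sample standard deviations s_i = √(s[i,i]):
  s(U) = √(5.7) = 2.3875
  s(V) = √(3.5) = 1.8708

Step 3 — r_{ij} = s_{ij} / (s_i · s_j):
  r[U,U] = 1 (diagonal).
  r[U,V] = 4 / (2.3875 · 1.8708) = 4 / 4.4665 = 0.8955
  r[V,V] = 1 (diagonal).

R is symmetric with unit diagonal. Assembling:

R = [[1, 0.8955],
 [0.8955, 1]]


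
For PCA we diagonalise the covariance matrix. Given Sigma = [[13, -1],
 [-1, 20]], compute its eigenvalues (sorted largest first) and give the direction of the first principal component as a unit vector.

Step 1 — characteristic polynomial of 2×2 Sigma:
  det(Sigma - λI) = λ² - trace · λ + det = 0.
  trace = 13 + 20 = 33, det = 13·20 - (-1)² = 259.
Step 2 — discriminant:
  Δ = trace² - 4·det = 1089 - 1036 = 53.
Step 3 — eigenvalues:
  λ = (trace ± √Δ)/2 = (33 ± 7.2801)/2,
  λ_1 = 20.1401,  λ_2 = 12.8599.

Step 4 — unit eigenvector for λ_1: solve (Sigma - λ_1 I)v = 0. First row:
  (13 - 20.1401)·v_x + (-1)·v_y = 0, i.e. (-7.1401)·v_x + (-1)·v_y = 0,
  so v ∝ (b, λ_1 - a) = (-1, 7.1401); multiply by -1 so the first entry is positive: u = (1, -7.1401).
  ||u|| = √((1)² + (-7.1401)²) = √(51.9804) ≈ 7.2097,
  v_1 = u/||u|| ≈ (0.1387, -0.9903) (||v_1|| = 1).

λ_1 = 20.1401,  λ_2 = 12.8599;  v_1 ≈ (0.1387, -0.9903)


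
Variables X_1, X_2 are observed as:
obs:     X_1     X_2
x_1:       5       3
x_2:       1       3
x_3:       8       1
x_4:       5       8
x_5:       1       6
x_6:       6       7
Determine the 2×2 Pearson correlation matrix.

Step 1 — column means:
  mean(X_1) = (5 + 1 + 8 + 5 + 1 + 6) / 6 = 26/6 = 4.3333
  mean(X_2) = (3 + 3 + 1 + 8 + 6 + 7) / 6 = 28/6 = 4.6667

Step 2 — sample variances and covariances s[i,j] = (1/(n-1)) · Σ_k (x_{k,i} - mean_i) · (x_{k,j} - mean_j), with n-1 = 5:
  s[X_1,X_1] = ((0.6667)·(0.6667) + (-3.3333)·(-3.3333) + (3.6667)·(3.6667) + (0.6667)·(0.6667) + (-3.3333)·(-3.3333) + (1.6667)·(1.6667)) / 5 = 39.3333/5 = 7.8667
  s[X_1,X_2] = ((0.6667)·(-1.6667) + (-3.3333)·(-1.6667) + (3.6667)·(-3.6667) + (0.6667)·(3.3333) + (-3.3333)·(1.3333) + (1.6667)·(2.3333)) / 5 = -7.3333/5 = -1.4667
  s[X_2,X_2] = ((-1.6667)·(-1.6667) + (-1.6667)·(-1.6667) + (-3.6667)·(-3.6667) + (3.3333)·(3.3333) + (1.3333)·(1.3333) + (2.3333)·(2.3333)) / 5 = 37.3333/5 = 7.4667
  Sample standard deviations s_i = √(s[i,i]):
  s(X_1) = √(7.8667) = 2.8048
  s(X_2) = √(7.4667) = 2.7325

Step 3 — r_{ij} = s_{ij} / (s_i · s_j):
  r[X_1,X_1] = 1 (diagonal).
  r[X_1,X_2] = -1.4667 / (2.8048 · 2.7325) = -1.4667 / 7.6641 = -0.1914
  r[X_2,X_2] = 1 (diagonal).

R is symmetric with unit diagonal. Assembling:

R = [[1, -0.1914],
 [-0.1914, 1]]


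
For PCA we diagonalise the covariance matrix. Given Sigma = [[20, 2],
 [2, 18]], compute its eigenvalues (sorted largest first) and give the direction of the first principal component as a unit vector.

Step 1 — characteristic polynomial of 2×2 Sigma:
  det(Sigma - λI) = λ² - trace · λ + det = 0.
  trace = 20 + 18 = 38, det = 20·18 - (2)² = 356.
Step 2 — discriminant:
  Δ = trace² - 4·det = 1444 - 1424 = 20.
Step 3 — eigenvalues:
  λ = (trace ± √Δ)/2 = (38 ± 4.4721)/2,
  λ_1 = 21.2361,  λ_2 = 16.7639.

Step 4 — unit eigenvector for λ_1: solve (Sigma - λ_1 I)v = 0. First row:
  (20 - 21.2361)·v_x + (2)·v_y = 0, i.e. (-1.2361)·v_x + (2)·v_y = 0,
  so v ∝ (b, λ_1 - a) = (2, 1.2361) = u.
  ||u|| = √((2)² + (1.2361)²) = √(5.5279) ≈ 2.3511,
  v_1 = u/||u|| ≈ (0.8507, 0.5257) (||v_1|| = 1).

λ_1 = 21.2361,  λ_2 = 16.7639;  v_1 ≈ (0.8507, 0.5257)


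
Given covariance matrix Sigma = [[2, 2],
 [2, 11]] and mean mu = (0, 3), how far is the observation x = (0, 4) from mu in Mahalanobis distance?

Step 1 — centre the observation: (x - mu) = (0, 1).

Step 2 — invert Sigma. det(Sigma) = 2·11 - (2)² = 18.
  Sigma^{-1} = (1/det) · [[d, -b], [-b, a]] = [[0.6111, -0.1111],
 [-0.1111, 0.1111]].

Step 3 — form the quadratic (x - mu)^T · Sigma^{-1} · (x - mu):
  Sigma^{-1} · (x - mu) = (-0.1111, 0.1111).
  (x - mu)^T · [Sigma^{-1} · (x - mu)] = (0)·(-0.1111) + (1)·(0.1111) = 0.1111.

Step 4 — take square root: d = √(0.1111) ≈ 0.3333.

d(x, mu) = √(0.1111) ≈ 0.3333


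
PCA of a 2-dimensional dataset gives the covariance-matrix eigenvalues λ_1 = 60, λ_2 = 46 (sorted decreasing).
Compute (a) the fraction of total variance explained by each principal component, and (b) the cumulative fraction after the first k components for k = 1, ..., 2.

Step 1 — total variance = trace(Sigma) = Σ λ_i = 60 + 46 = 106.

Step 2 — fraction explained by component i = λ_i / Σ λ:
  PC1: 60/106 = 0.566
  PC2: 46/106 = 0.434

Step 3 — cumulative fraction after k components = (λ_1 + ... + λ_k) / Σ λ:
  k = 1: 60/106 = 0.566
  k = 2: (60 + 46)/106 = 106/106 = 1

Summary (fraction, with percent):

explained: PC1 0.566 (56.6%), PC2 0.434 (43.4%);  cumulative: 0.566, 1


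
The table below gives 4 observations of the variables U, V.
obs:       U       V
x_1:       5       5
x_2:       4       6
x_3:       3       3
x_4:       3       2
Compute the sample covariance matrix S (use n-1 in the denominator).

Step 1 — column means:
  mean(U) = (5 + 4 + 3 + 3) / 4 = 15/4 = 3.75
  mean(V) = (5 + 6 + 3 + 2) / 4 = 16/4 = 4

Step 2 — sample covariance S[i,j] = (1/(n-1)) · Σ_k (x_{k,i} - mean_i) · (x_{k,j} - mean_j), with n-1 = 3.
  S[U,U] = ((1.25)·(1.25) + (0.25)·(0.25) + (-0.75)·(-0.75) + (-0.75)·(-0.75)) / 3 = 2.75/3 = 0.9167
  S[U,V] = ((1.25)·(1) + (0.25)·(2) + (-0.75)·(-1) + (-0.75)·(-2)) / 3 = 4/3 = 1.3333
  S[V,V] = ((1)·(1) + (2)·(2) + (-1)·(-1) + (-2)·(-2)) / 3 = 10/3 = 3.3333

S is symmetric (S[j,i] = S[i,j]). Assembling:

S = [[0.9167, 1.3333],
 [1.3333, 3.3333]]


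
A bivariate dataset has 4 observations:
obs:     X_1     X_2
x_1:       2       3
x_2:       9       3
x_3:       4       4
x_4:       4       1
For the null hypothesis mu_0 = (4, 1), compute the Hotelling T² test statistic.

Step 1 — sample mean vector:
  mean(X_1) = (2 + 9 + 4 + 4) / 4 = 19/4 = 4.75
  mean(X_2) = (3 + 3 + 4 + 1) / 4 = 11/4 = 2.75
  x̄ = (4.75, 2.75),  deviation x̄ - mu_0 = (4.75, 2.75) - (4, 1) = (0.75, 1.75).

Step 2 — sample covariance matrix, S[i,j] = (1/(n-1)) · Σ_k (x_{k,i} - mean_i) · (x_{k,j} - mean_j), divisor n-1 = 3:
  S[X_1,X_1] = ((-2.75)·(-2.75) + (4.25)·(4.25) + (-0.75)·(-0.75) + (-0.75)·(-0.75)) / 3 = 26.75/3 = 8.9167
  S[X_1,X_2] = ((-2.75)·(0.25) + (4.25)·(0.25) + (-0.75)·(1.25) + (-0.75)·(-1.75)) / 3 = 0.75/3 = 0.25
  S[X_2,X_2] = ((0.25)·(0.25) + (0.25)·(0.25) + (1.25)·(1.25) + (-1.75)·(-1.75)) / 3 = 4.75/3 = 1.5833
  S = [[8.9167, 0.25],
 [0.25, 1.5833]].

Step 3 — invert S. det(S) = 8.9167·1.5833 - (0.25)² = 14.0556.
  S^{-1} = (1/det) · [[d, -b], [-b, a]] = [[0.1126, -0.0178],
 [-0.0178, 0.6344]].

Step 4 — quadratic form (x̄ - mu_0)^T · S^{-1} · (x̄ - mu_0):
  S^{-1} · (x̄ - mu_0) = (0.0534, 1.0968),
  (x̄ - mu_0)^T · [...] = (0.75)·(0.0534) + (1.75)·(1.0968) = 1.9595.

Step 5 — scale by n: T² = 4 · 1.9595 = 7.8379.

T² ≈ 7.8379


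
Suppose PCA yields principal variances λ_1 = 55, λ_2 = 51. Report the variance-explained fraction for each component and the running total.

Step 1 — total variance = trace(Sigma) = Σ λ_i = 55 + 51 = 106.

Step 2 — fraction explained by component i = λ_i / Σ λ:
  PC1: 55/106 = 0.5189
  PC2: 51/106 = 0.4811

Step 3 — cumulative fraction after k components = (λ_1 + ... + λ_k) / Σ λ:
  k = 1: 55/106 = 0.5189
  k = 2: (55 + 51)/106 = 106/106 = 1

Summary (fraction, with percent):

explained: PC1 0.5189 (51.89%), PC2 0.4811 (48.11%);  cumulative: 0.5189, 1


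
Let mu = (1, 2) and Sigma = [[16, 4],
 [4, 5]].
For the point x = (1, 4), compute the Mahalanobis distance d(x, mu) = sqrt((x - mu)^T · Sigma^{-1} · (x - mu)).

Step 1 — centre the observation: (x - mu) = (0, 2).

Step 2 — invert Sigma. det(Sigma) = 16·5 - (4)² = 64.
  Sigma^{-1} = (1/det) · [[d, -b], [-b, a]] = [[0.0781, -0.0625],
 [-0.0625, 0.25]].

Step 3 — form the quadratic (x - mu)^T · Sigma^{-1} · (x - mu):
  Sigma^{-1} · (x - mu) = (-0.125, 0.5).
  (x - mu)^T · [Sigma^{-1} · (x - mu)] = (0)·(-0.125) + (2)·(0.5) = 1.

Step 4 — take square root: d = √(1) ≈ 1.

d(x, mu) = √(1) ≈ 1


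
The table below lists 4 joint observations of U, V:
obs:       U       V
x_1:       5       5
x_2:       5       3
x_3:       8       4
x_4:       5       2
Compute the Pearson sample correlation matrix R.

Step 1 — column means:
  mean(U) = (5 + 5 + 8 + 5) / 4 = 23/4 = 5.75
  mean(V) = (5 + 3 + 4 + 2) / 4 = 14/4 = 3.5

Step 2 — sample variances and covariances s[i,j] = (1/(n-1)) · Σ_k (x_{k,i} - mean_i) · (x_{k,j} - mean_j), with n-1 = 3:
  s[U,U] = ((-0.75)·(-0.75) + (-0.75)·(-0.75) + (2.25)·(2.25) + (-0.75)·(-0.75)) / 3 = 6.75/3 = 2.25
  s[U,V] = ((-0.75)·(1.5) + (-0.75)·(-0.5) + (2.25)·(0.5) + (-0.75)·(-1.5)) / 3 = 1.5/3 = 0.5
  s[V,V] = ((1.5)·(1.5) + (-0.5)·(-0.5) + (0.5)·(0.5) + (-1.5)·(-1.5)) / 3 = 5/3 = 1.6667
  Sample standard deviations s_i = √(s[i,i]):
  s(U) = √(2.25) = 1.5
  s(V) = √(1.6667) = 1.291

Step 3 — r_{ij} = s_{ij} / (s_i · s_j):
  r[U,U] = 1 (diagonal).
  r[U,V] = 0.5 / (1.5 · 1.291) = 0.5 / 1.9365 = 0.2582
  r[V,V] = 1 (diagonal).

R is symmetric with unit diagonal. Assembling:

R = [[1, 0.2582],
 [0.2582, 1]]
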